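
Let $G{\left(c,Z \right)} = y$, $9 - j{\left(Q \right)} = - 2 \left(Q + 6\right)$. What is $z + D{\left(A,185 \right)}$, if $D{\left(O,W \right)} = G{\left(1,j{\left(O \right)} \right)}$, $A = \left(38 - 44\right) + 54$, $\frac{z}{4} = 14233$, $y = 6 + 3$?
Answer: $56941$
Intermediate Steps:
$y = 9$
$z = 56932$ ($z = 4 \cdot 14233 = 56932$)
$j{\left(Q \right)} = 21 + 2 Q$ ($j{\left(Q \right)} = 9 - - 2 \left(Q + 6\right) = 9 - - 2 \left(6 + Q\right) = 9 - \left(-12 - 2 Q\right) = 9 + \left(12 + 2 Q\right) = 21 + 2 Q$)
$A = 48$ ($A = -6 + 54 = 48$)
$G{\left(c,Z \right)} = 9$
$D{\left(O,W \right)} = 9$
$z + D{\left(A,185 \right)} = 56932 + 9 = 56941$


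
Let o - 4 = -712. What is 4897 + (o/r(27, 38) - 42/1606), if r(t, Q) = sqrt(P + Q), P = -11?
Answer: 3932270/803 - 236*sqrt(3)/3 ≈ 4760.7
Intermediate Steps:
o = -708 (o = 4 - 712 = -708)
r(t, Q) = sqrt(-11 + Q)
4897 + (o/r(27, 38) - 42/1606) = 4897 + (-708/sqrt(-11 + 38) - 42/1606) = 4897 + (-708*sqrt(3)/9 - 42*1/1606) = 4897 + (-708*sqrt(3)/9 - 21/803) = 4897 + (-236*sqrt(3)/3 - 21/803) = 4897 + (-21/803 - 236*sqrt(3)/3) = 3932270/803 - 236*sqrt(3)/3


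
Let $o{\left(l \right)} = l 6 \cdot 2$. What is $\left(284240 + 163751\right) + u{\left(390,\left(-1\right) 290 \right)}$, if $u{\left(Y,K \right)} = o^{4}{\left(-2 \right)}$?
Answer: $779767$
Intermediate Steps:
$o{\left(l \right)} = 12 l$ ($o{\left(l \right)} = 6 l 2 = 12 l$)
$u{\left(Y,K \right)} = 331776$ ($u{\left(Y,K \right)} = \left(12 \left(-2\right)\right)^{4} = \left(-24\right)^{4} = 331776$)
$\left(284240 + 163751\right) + u{\left(390,\left(-1\right) 290 \right)} = \left(284240 + 163751\right) + 331776 = 447991 + 331776 = 779767$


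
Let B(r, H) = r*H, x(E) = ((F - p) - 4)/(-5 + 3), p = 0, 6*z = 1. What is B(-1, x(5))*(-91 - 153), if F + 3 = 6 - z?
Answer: 427/3 ≈ 142.33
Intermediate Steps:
z = 1/6 (z = (1/6)*1 = 1/6 ≈ 0.16667)
F = 17/6 (F = -3 + (6 - 1*1/6) = -3 + (6 - 1/6) = -3 + 35/6 = 17/6 ≈ 2.8333)
x(E) = 7/12 (x(E) = ((17/6 - 1*0) - 4)/(-5 + 3) = ((17/6 + 0) - 4)/(-2) = (17/6 - 4)*(-1/2) = -7/6*(-1/2) = 7/12)
B(r, H) = H*r
B(-1, x(5))*(-91 - 153) = ((7/12)*(-1))*(-91 - 153) = -7/12*(-244) = 427/3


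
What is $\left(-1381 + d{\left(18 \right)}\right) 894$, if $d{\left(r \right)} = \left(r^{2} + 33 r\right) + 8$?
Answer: $-406770$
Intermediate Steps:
$d{\left(r \right)} = 8 + r^{2} + 33 r$
$\left(-1381 + d{\left(18 \right)}\right) 894 = \left(-1381 + \left(8 + 18^{2} + 33 \cdot 18\right)\right) 894 = \left(-1381 + \left(8 + 324 + 594\right)\right) 894 = \left(-1381 + 926\right) 894 = \left(-455\right) 894 = -406770$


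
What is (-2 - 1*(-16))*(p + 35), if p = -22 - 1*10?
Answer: 42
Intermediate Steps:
p = -32 (p = -22 - 10 = -32)
(-2 - 1*(-16))*(p + 35) = (-2 - 1*(-16))*(-32 + 35) = (-2 + 16)*3 = 14*3 = 42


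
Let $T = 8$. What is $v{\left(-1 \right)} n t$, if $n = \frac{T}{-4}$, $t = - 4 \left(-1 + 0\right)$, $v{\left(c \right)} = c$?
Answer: $8$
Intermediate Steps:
$t = 4$ ($t = - 4 \left(-1\right) = \left(-1\right) \left(-4\right) = 4$)
$n = -2$ ($n = \frac{8}{-4} = 8 \left(- \frac{1}{4}\right) = -2$)
$v{\left(-1 \right)} n t = \left(-1\right) \left(-2\right) 4 = 2 \cdot 4 = 8$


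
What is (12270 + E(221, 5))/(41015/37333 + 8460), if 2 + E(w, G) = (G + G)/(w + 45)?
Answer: 60914352117/42011799935 ≈ 1.4499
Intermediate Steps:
E(w, G) = -2 + 2*G/(45 + w) (E(w, G) = -2 + (G + G)/(w + 45) = -2 + (2*G)/(45 + w) = -2 + 2*G/(45 + w))
(12270 + E(221, 5))/(41015/37333 + 8460) = (12270 + 2*(-45 + 5 - 1*221)/(45 + 221))/(41015/37333 + 8460) = (12270 + 2*(-45 + 5 - 221)/266)/(41015*(1/37333) + 8460) = (12270 + 2*(1/266)*(-261))/(41015/37333 + 8460) = (12270 - 261/133)/(315878195/37333) = (1631649/133)*(37333/315878195) = 60914352117/42011799935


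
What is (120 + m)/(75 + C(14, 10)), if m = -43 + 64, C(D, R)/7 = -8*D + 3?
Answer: -141/688 ≈ -0.20494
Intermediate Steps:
C(D, R) = 21 - 56*D (C(D, R) = 7*(-8*D + 3) = 7*(3 - 8*D) = 21 - 56*D)
m = 21
(120 + m)/(75 + C(14, 10)) = (120 + 21)/(75 + (21 - 56*14)) = 141/(75 + (21 - 784)) = 141/(75 - 763) = 141/(-688) = 141*(-1/688) = -141/688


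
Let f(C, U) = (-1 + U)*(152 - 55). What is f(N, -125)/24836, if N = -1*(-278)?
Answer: -873/1774 ≈ -0.49211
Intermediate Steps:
N = 278
f(C, U) = -97 + 97*U (f(C, U) = (-1 + U)*97 = -97 + 97*U)
f(N, -125)/24836 = (-97 + 97*(-125))/24836 = (-97 - 12125)*(1/24836) = -12222*1/24836 = -873/1774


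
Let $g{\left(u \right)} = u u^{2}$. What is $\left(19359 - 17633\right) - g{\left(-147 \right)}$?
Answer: $3178249$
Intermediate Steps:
$g{\left(u \right)} = u^{3}$
$\left(19359 - 17633\right) - g{\left(-147 \right)} = \left(19359 - 17633\right) - \left(-147\right)^{3} = 1726 - -3176523 = 1726 + 3176523 = 3178249$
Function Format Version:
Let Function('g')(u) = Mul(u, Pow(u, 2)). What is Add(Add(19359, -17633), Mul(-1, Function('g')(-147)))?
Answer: 3178249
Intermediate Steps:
Function('g')(u) = Pow(u, 3)
Add(Add(19359, -17633), Mul(-1, Function('g')(-147))) = Add(Add(19359, -17633), Mul(-1, Pow(-147, 3))) = Add(1726, Mul(-1, -3176523)) = Add(1726, 3176523) = 3178249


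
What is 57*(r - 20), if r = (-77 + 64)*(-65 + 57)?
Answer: 4788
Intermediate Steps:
r = 104 (r = -13*(-8) = 104)
57*(r - 20) = 57*(104 - 20) = 57*84 = 4788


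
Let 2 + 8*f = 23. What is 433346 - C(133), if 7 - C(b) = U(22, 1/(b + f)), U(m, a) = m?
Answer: 433361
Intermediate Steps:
f = 21/8 (f = -¼ + (⅛)*23 = -¼ + 23/8 = 21/8 ≈ 2.6250)
C(b) = -15 (C(b) = 7 - 1*22 = 7 - 22 = -15)
433346 - C(133) = 433346 - 1*(-15) = 433346 + 15 = 433361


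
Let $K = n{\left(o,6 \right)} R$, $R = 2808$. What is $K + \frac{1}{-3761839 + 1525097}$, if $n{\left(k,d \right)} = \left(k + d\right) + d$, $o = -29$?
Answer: $- \frac{106773116113}{2236742} \approx -47736.0$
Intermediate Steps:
$n{\left(k,d \right)} = k + 2 d$ ($n{\left(k,d \right)} = \left(d + k\right) + d = k + 2 d$)
$K = -47736$ ($K = \left(-29 + 2 \cdot 6\right) 2808 = \left(-29 + 12\right) 2808 = \left(-17\right) 2808 = -47736$)
$K + \frac{1}{-3761839 + 1525097} = -47736 + \frac{1}{-3761839 + 1525097} = -47736 + \frac{1}{-2236742} = -47736 - \frac{1}{2236742} = - \frac{106773116113}{2236742}$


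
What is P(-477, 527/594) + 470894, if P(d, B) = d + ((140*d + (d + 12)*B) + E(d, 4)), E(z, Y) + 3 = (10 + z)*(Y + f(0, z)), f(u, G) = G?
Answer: 123574265/198 ≈ 6.2411e+5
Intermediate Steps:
E(z, Y) = -3 + (10 + z)*(Y + z)
P(d, B) = 37 + d² + 155*d + B*(12 + d) (P(d, B) = d + ((140*d + (d + 12)*B) + (-3 + d² + 10*4 + 10*d + 4*d)) = d + ((140*d + (12 + d)*B) + (-3 + d² + 40 + 10*d + 4*d)) = d + ((140*d + B*(12 + d)) + (37 + d² + 14*d)) = d + (37 + d² + 154*d + B*(12 + d)) = 37 + d² + 155*d + B*(12 + d))
P(-477, 527/594) + 470894 = (37 + (-477)² + 12*(527/594) + 155*(-477) + (527/594)*(-477)) + 470894 = (37 + 227529 + 12*(527*(1/594)) - 73935 + (527*(1/594))*(-477)) + 470894 = (37 + 227529 + 12*(527/594) - 73935 + (527/594)*(-477)) + 470894 = (37 + 227529 + 1054/99 - 73935 - 27931/66) + 470894 = 30337253/198 + 470894 = 123574265/198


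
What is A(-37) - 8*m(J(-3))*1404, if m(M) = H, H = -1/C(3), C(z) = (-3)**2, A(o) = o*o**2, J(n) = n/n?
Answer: -49405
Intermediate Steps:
J(n) = 1
A(o) = o**3
C(z) = 9
H = -1/9 ≈ -0.11111
m(M) = -1/9
A(-37) - 8*m(J(-3))*1404 = (-37)**3 - 8*(-1/9)*1404 = -50653 + (8/9)*1404 = -50653 + 1248 = -49405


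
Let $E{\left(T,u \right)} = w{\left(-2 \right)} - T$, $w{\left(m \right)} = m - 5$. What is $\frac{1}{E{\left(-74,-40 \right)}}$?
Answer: $\frac{1}{67} \approx 0.014925$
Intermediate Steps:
$w{\left(m \right)} = -5 + m$
$E{\left(T,u \right)} = -7 - T$ ($E{\left(T,u \right)} = \left(-5 - 2\right) - T = -7 - T$)
$\frac{1}{E{\left(-74,-40 \right)}} = \frac{1}{-7 - -74} = \frac{1}{-7 + 74} = \frac{1}{67}$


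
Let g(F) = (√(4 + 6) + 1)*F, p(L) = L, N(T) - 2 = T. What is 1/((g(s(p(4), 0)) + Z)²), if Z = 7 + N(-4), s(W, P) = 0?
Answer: 1/25 ≈ 0.040000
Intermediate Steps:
N(T) = 2 + T
g(F) = F*(1 + √10) (g(F) = (√10 + 1)*F = (1 + √10)*F = F*(1 + √10))
Z = 5 (Z = 7 + (2 - 4) = 7 - 2 = 5)
1/((g(s(p(4), 0)) + Z)²) = 1/((0*(1 + √10) + 5)²) = 1/((0 + 5)²) = 1/(5²) = 1/25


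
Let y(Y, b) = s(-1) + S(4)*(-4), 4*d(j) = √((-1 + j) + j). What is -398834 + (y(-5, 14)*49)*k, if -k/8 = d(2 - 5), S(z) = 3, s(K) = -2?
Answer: -398834 + 1372*I*√7 ≈ -3.9883e+5 + 3630.0*I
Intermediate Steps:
d(j) = √(-1 + 2*j)/4 (d(j) = √((-1 + j) + j)/4 = √(-1 + 2*j)/4)
k = -2*I*√7 (k = -2*√(-1 + 2*(2 - 5)) = -2*√(-1 + 2*(-3)) = -2*√(-1 - 6) = -2*√(-7) = -2*I*√7 ≈ -5.2915*I)
y(Y, b) = -14 (y(Y, b) = -2 + 3*(-4) = -2 - 12 = -14)
-398834 + (y(-5, 14)*49)*k = -398834 + (-14*49)*(-2*I*√7) = -398834 - (-1372)*I*√7 = -398834 + 1372*I*√7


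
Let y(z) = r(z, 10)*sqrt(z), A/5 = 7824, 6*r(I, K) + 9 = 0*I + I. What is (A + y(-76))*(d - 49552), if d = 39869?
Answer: -378798960 + 823055*I*sqrt(19)/3 ≈ -3.788e+8 + 1.1959e+6*I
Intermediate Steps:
r(I, K) = -3/2 + I/6 (r(I, K) = -3/2 + (0*I + I)/6 = -3/2 + (0 + I)/6 = -3/2 + I/6)
A = 39120 (A = 5*7824 = 39120)
y(z) = sqrt(z)*(-3/2 + z/6) (y(z) = (-3/2 + z/6)*sqrt(z) = sqrt(z)*(-3/2 + z/6))
(A + y(-76))*(d - 49552) = (39120 + sqrt(-76)*(-9 - 76)/6)*(39869 - 49552) = (39120 + (1/6)*(2*I*sqrt(19))*(-85))*(-9683) = (39120 - 85*I*sqrt(19)/3)*(-9683) = -378798960 + 823055*I*sqrt(19)/3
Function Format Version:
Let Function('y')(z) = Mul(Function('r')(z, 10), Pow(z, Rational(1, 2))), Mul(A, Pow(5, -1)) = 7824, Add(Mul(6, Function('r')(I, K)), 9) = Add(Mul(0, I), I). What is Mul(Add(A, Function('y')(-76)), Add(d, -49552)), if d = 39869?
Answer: Add(-378798960, Mul(Rational(823055, 3), I, Pow(19, Rational(1, 2)))) ≈ Add(-3.7880e+8, Mul(1.1959e+6, I))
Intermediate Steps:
Function('r')(I, K) = Add(Rational(-3, 2), Mul(Rational(1, 6), I)) (Function('r')(I, K) = Add(Rational(-3, 2), Mul(Rational(1, 6), Add(Mul(0, I), I))) = Add(Rational(-3, 2), Mul(Rational(1, 6), Add(0, I))) = Add(Rational(-3, 2), Mul(Rational(1, 6), I)))
A = 39120 (A = Mul(5, 7824) = 39120)
Function('y')(z) = Mul(Pow(z, Rational(1, 2)), Add(Rational(-3, 2), Mul(Rational(1, 6), z))) (Function('y')(z) = Mul(Add(Rational(-3, 2), Mul(Rational(1, 6), z)), Pow(z, Rational(1, 2))) = Mul(Pow(z, Rational(1, 2)), Add(Rational(-3, 2), Mul(Rational(1, 6), z))))
Mul(Add(A, Function('y')(-76)), Add(d, -49552)) = Mul(Add(39120, Mul(Rational(1, 6), Pow(-76, Rational(1, 2)), Add(-9, -76))), Add(39869, -49552)) = Mul(Add(39120, Mul(Rational(1, 6), Mul(2, I, Pow(19, Rational(1, 2))), -85)), -9683) = Mul(Add(39120, Mul(Rational(-85, 3), I, Pow(19, Rational(1, 2)))), -9683) = Add(-378798960, Mul(Rational(823055, 3), I, Pow(19, Rational(1, 2))))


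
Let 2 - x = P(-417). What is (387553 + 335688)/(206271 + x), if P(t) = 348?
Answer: 723241/205925 ≈ 3.5122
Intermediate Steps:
x = -346 (x = 2 - 1*348 = 2 - 348 = -346)
(387553 + 335688)/(206271 + x) = (387553 + 335688)/(206271 - 346) = 723241/205925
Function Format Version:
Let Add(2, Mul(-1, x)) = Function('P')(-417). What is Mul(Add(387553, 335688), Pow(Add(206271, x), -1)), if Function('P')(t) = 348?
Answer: Rational(723241, 205925) ≈ 3.5122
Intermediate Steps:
x = -346 (x = Add(2, Mul(-1, 348)) = Add(2, -348) = -346)
Mul(Add(387553, 335688), Pow(Add(206271, x), -1)) = Mul(Add(387553, 335688), Pow(Add(206271, -346), -1)) = Mul(723241, Pow(205925, -1)) = Mul(723241, Rational(1, 205925)) = Rational(723241, 205925)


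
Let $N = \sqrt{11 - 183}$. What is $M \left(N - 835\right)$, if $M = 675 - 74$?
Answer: $-501835 + 1202 i \sqrt{43} \approx -5.0184 \cdot 10^{5} + 7882.0 i$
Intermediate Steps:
$N = 2 i \sqrt{43}$ ($N = \sqrt{-172} = 2 i \sqrt{43} \approx 13.115 i$)
$M = 601$ ($M = 675 - 74 = 601$)
$M \left(N - 835\right) = 601 \left(2 i \sqrt{43} - 835\right) = 601 \left(-835 + 2 i \sqrt{43}\right) = -501835 + 1202 i \sqrt{43}$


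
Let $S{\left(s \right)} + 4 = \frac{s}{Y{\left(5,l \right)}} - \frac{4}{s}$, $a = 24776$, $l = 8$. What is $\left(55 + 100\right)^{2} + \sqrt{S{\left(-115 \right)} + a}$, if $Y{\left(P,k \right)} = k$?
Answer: $24025 + \frac{3 \sqrt{582080090}}{460} \approx 24182.0$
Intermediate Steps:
$S{\left(s \right)} = -4 - \frac{4}{s} + \frac{s}{8}$ ($S{\left(s \right)} = -4 + \left(\frac{s}{8} - \frac{4}{s}\right) = -4 + \left(- \frac{4}{s} + \frac{s}{8}\right) = -4 - \frac{4}{s} + \frac{s}{8}$)
$\left(55 + 100\right)^{2} + \sqrt{S{\left(-115 \right)} + a} = \left(55 + 100\right)^{2} + \sqrt{\left(-4 - \frac{4}{-115} + \frac{1}{8} \left(-115\right)\right) + 24776} = 155^{2} + \sqrt{\left(-4 - - \frac{4}{115} - \frac{115}{8}\right) + 24776} = 24025 + \sqrt{\left(-4 + \frac{4}{115} - \frac{115}{8}\right) + 24776} = 24025 + \sqrt{- \frac{16873}{920} + 24776} = 24025 + \sqrt{\frac{22777047}{920}} = 24025 + \frac{3 \sqrt{582080090}}{460}$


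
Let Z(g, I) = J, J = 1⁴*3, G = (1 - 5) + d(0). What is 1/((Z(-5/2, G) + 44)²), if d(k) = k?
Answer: 1/2209 ≈ 0.00045269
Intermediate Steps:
G = -4 (G = (1 - 5) + 0 = -4 + 0 = -4)
J = 3 (J = 1*3 = 3)
Z(g, I) = 3
1/((Z(-5/2, G) + 44)²) = 1/((3 + 44)²) = 1/(47²) = 1/2209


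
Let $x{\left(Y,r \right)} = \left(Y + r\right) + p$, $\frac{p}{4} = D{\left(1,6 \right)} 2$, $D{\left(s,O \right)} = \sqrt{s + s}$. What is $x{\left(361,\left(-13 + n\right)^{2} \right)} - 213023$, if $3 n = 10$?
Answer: $- \frac{1913117}{9} + 8 \sqrt{2} \approx -2.1256 \cdot 10^{5}$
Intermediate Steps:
$n = \frac{10}{3}$ ($n = \frac{1}{3} \cdot 10 = \frac{10}{3} \approx 3.3333$)
$D{\left(s,O \right)} = \sqrt{2} \sqrt{s}$ ($D{\left(s,O \right)} = \sqrt{2 s} = \sqrt{2} \sqrt{s}$)
$p = 8 \sqrt{2}$ ($p = 4 \sqrt{2} \sqrt{1} \cdot 2 = 4 \sqrt{2} \cdot 1 \cdot 2 = 4 \sqrt{2} \cdot 2 = 4 \cdot 2 \sqrt{2} = 8 \sqrt{2} \approx 11.314$)
$x{\left(Y,r \right)} = Y + r + 8 \sqrt{2}$ ($x{\left(Y,r \right)} = \left(Y + r\right) + 8 \sqrt{2} = Y + r + 8 \sqrt{2}$)
$x{\left(361,\left(-13 + n\right)^{2} \right)} - 213023 = \left(361 + \left(-13 + \frac{10}{3}\right)^{2} + 8 \sqrt{2}\right) - 213023 = \left(361 + \left(- \frac{29}{3}\right)^{2} + 8 \sqrt{2}\right) - 213023 = \left(361 + \frac{841}{9} + 8 \sqrt{2}\right) - 213023 = \left(\frac{4090}{9} + 8 \sqrt{2}\right) - 213023 = - \frac{1913117}{9} + 8 \sqrt{2}$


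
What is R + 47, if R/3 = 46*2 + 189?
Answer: 890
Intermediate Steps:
R = 843 (R = 3*(46*2 + 189) = 3*(92 + 189) = 3*281 = 843)
R + 47 = 843 + 47 = 890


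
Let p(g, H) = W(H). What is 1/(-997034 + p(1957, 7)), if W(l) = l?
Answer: -1/997027 ≈ -1.0030e-6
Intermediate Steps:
p(g, H) = H
1/(-997034 + p(1957, 7)) = 1/(-997034 + 7) = 1/(-997027) = -1/997027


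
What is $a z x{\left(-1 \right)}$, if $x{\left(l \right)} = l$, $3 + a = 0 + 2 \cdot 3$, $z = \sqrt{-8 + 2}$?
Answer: $- 3 i \sqrt{6} \approx - 7.3485 i$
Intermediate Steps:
$z = i \sqrt{6}$ ($z = \sqrt{-6} = i \sqrt{6} \approx 2.4495 i$)
$a = 3$ ($a = -3 + \left(0 + 2 \cdot 3\right) = -3 + \left(0 + 6\right) = -3 + 6 = 3$)
$a z x{\left(-1 \right)} = 3 i \sqrt{6} \left(-1\right) = - 3 i \sqrt{6}$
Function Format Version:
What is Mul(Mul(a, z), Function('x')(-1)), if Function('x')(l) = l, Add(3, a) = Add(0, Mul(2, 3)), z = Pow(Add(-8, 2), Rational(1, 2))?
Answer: Mul(-3, I, Pow(6, Rational(1, 2))) ≈ Mul(-7.3485, I)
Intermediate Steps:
z = Mul(I, Pow(6, Rational(1, 2))) (z = Pow(-6, Rational(1, 2)) = Mul(I, Pow(6, Rational(1, 2))) ≈ Mul(2.4495, I))
a = 3 (a = Add(-3, Add(0, Mul(2, 3))) = Add(-3, Add(0, 6)) = Add(-3, 6) = 3)
Mul(Mul(a, z), Function('x')(-1)) = Mul(Mul(3, Mul(I, Pow(6, Rational(1, 2)))), -1) = Mul(Mul(3, I, Pow(6, Rational(1, 2))), -1) = Mul(-3, I, Pow(6, Rational(1, 2)))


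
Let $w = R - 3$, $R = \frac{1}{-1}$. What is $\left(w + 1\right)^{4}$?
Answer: $81$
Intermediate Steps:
$R = -1$
$w = -4$ ($w = -1 - 3 = -4$)
$\left(w + 1\right)^{4} = \left(-4 + 1\right)^{4} = \left(-3\right)^{4} = 81$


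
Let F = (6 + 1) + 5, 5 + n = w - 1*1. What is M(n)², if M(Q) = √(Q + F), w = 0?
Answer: 6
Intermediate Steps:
n = -6 (n = -5 + (0 - 1*1) = -5 + (0 - 1) = -5 - 1 = -6)
F = 12 (F = 7 + 5 = 12)
M(Q) = √(12 + Q) (M(Q) = √(Q + 12) = √(12 + Q))
M(n)² = (√(12 - 6))² = (√6)² = 6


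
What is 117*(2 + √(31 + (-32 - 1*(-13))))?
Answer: 234 + 234*√3 ≈ 639.30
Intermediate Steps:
117*(2 + √(31 + (-32 - 1*(-13)))) = 117*(2 + √(31 + (-32 + 13))) = 117*(2 + √(31 - 19)) = 117*(2 + √12) = 117*(2 + 2*√3) = 234 + 234*√3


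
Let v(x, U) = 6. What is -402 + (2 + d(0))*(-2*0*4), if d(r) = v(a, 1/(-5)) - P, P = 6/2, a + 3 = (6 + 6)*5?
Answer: -402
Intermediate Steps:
a = 57 (a = -3 + (6 + 6)*5 = -3 + 12*5 = -3 + 60 = 57)
P = 3 (P = 6*(½) = 3)
d(r) = 3 (d(r) = 6 - 1*3 = 6 - 3 = 3)
-402 + (2 + d(0))*(-2*0*4) = -402 + (2 + 3)*(-2*0*4) = -402 + 5*(0*4) = -402 + 5*0 = -402 + 0 = -402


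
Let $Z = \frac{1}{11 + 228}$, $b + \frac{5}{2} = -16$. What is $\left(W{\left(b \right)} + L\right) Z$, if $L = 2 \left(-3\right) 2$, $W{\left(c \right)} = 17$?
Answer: $\frac{5}{239} \approx 0.020921$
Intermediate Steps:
$b = - \frac{37}{2}$ ($b = - \frac{5}{2} - 16 = - \frac{37}{2} \approx -18.5$)
$Z = \frac{1}{239} \approx 0.0041841$
$L = -12$ ($L = \left(-6\right) 2 = -12$)
$\left(W{\left(b \right)} + L\right) Z = \left(17 - 12\right) \frac{1}{239} = 5 \cdot \frac{1}{239} = \frac{5}{239}$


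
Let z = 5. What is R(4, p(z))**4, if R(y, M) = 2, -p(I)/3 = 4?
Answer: 16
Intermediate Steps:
p(I) = -12 (p(I) = -3*4 = -12)
R(4, p(z))**4 = 2**4 = 16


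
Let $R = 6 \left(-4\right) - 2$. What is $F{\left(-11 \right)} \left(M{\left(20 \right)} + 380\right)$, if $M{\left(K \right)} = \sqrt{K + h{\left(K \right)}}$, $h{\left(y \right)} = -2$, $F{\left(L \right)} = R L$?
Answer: $108680 + 858 \sqrt{2} \approx 1.0989 \cdot 10^{5}$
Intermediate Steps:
$R = -26$ ($R = -24 - 2 = -26$)
$F{\left(L \right)} = - 26 L$
$M{\left(K \right)} = \sqrt{-2 + K}$ ($M{\left(K \right)} = \sqrt{K - 2} = \sqrt{-2 + K}$)
$F{\left(-11 \right)} \left(M{\left(20 \right)} + 380\right) = \left(-26\right) \left(-11\right) \left(\sqrt{-2 + 20} + 380\right) = 286 \left(\sqrt{18} + 380\right) = 286 \left(3 \sqrt{2} + 380\right) = 286 \left(380 + 3 \sqrt{2}\right) = 108680 + 858 \sqrt{2}$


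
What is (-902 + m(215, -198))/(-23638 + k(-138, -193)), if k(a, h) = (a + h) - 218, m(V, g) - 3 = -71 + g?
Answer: 1168/24187 ≈ 0.048290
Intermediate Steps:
m(V, g) = -68 + g (m(V, g) = 3 + (-71 + g) = -68 + g)
k(a, h) = -218 + a + h
(-902 + m(215, -198))/(-23638 + k(-138, -193)) = (-902 + (-68 - 198))/(-23638 + (-218 - 138 - 193)) = (-902 - 266)/(-23638 - 549) = -1168/(-24187) = -1168*(-1/24187) = 1168/24187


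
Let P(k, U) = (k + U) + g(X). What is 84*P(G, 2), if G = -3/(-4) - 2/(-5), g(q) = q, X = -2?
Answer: 483/5 ≈ 96.600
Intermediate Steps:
G = 23/20 (G = -3*(-¼) - 2*(-⅕) = ¾ + ⅖ = 23/20 ≈ 1.1500)
P(k, U) = -2 + U + k (P(k, U) = (k + U) - 2 = (U + k) - 2 = -2 + U + k)
84*P(G, 2) = 84*(-2 + 2 + 23/20) = 84*(23/20) = 483/5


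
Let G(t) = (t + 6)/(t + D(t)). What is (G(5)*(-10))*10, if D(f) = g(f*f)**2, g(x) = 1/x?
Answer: -343750/1563 ≈ -219.93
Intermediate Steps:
D(f) = f**(-4) (D(f) = (1/(f*f))**2 = (1/(f**2))**2 = (f**(-2))**2 = f**(-4))
G(t) = (6 + t)/(t + t**(-4)) (G(t) = (t + 6)/(t + t**(-4)) = (6 + t)/(t + t**(-4)))
(G(5)*(-10))*10 = ((5**4*(6 + 5)/(1 + 5**5))*(-10))*10 = ((625*11/(1 + 3125))*(-10))*10 = ((625*11/3126)*(-10))*10 = ((625*(1/3126)*11)*(-10))*10 = ((6875/3126)*(-10))*10 = -34375/1563*10 = -343750/1563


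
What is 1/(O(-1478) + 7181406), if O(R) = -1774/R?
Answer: 739/5307059921 ≈ 1.3925e-7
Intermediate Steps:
1/(O(-1478) + 7181406) = 1/(-1774/(-1478) + 7181406) = 1/(-1774*(-1/1478) + 7181406) = 1/(887/739 + 7181406) = 1/(5307059921/739) = 739/5307059921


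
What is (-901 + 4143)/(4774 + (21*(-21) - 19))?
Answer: 1621/2157 ≈ 0.75151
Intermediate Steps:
(-901 + 4143)/(4774 + (21*(-21) - 19)) = 3242/(4774 + (-441 - 19)) = 3242/(4774 - 460) = 3242/4314 = 3242*(1/4314) = 1621/2157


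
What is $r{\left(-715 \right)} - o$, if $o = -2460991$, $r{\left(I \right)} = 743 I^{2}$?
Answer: $382301166$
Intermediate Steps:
$r{\left(-715 \right)} - o = 743 \left(-715\right)^{2} - -2460991 = 743 \cdot 511225 + 2460991 = 379840175 + 2460991 = 382301166$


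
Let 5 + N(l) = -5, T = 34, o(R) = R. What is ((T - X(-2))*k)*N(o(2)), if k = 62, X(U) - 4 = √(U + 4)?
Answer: -18600 + 620*√2 ≈ -17723.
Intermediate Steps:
X(U) = 4 + √(4 + U) (X(U) = 4 + √(U + 4) = 4 + √(4 + U))
N(l) = -10 (N(l) = -5 - 5 = -10)
((T - X(-2))*k)*N(o(2)) = ((34 - (4 + √(4 - 2)))*62)*(-10) = ((34 - (4 + √2))*62)*(-10) = ((34 + (-4 - √2))*62)*(-10) = ((30 - √2)*62)*(-10) = (1860 - 62*√2)*(-10) = -18600 + 620*√2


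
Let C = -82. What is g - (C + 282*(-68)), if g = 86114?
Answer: 105372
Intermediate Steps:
g - (C + 282*(-68)) = 86114 - (-82 + 282*(-68)) = 86114 - (-82 - 19176) = 86114 - 1*(-19258) = 86114 + 19258 = 105372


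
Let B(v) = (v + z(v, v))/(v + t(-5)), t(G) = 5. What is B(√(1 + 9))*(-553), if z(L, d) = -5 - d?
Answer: 2765/3 - 553*√10/3 ≈ 338.75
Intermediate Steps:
B(v) = -5/(5 + v) (B(v) = (v + (-5 - v))/(v + 5) = -5/(5 + v))
B(√(1 + 9))*(-553) = -5/(5 + √(1 + 9))*(-553) = -5/(5 + √10)*(-553) = 2765/(5 + √10)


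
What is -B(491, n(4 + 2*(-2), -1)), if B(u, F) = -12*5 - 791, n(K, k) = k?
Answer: 851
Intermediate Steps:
B(u, F) = -851 (B(u, F) = -60 - 791 = -851)
-B(491, n(4 + 2*(-2), -1)) = -1*(-851) = 851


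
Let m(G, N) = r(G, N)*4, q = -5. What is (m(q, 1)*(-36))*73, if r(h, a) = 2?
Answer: -21024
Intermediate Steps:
m(G, N) = 8 (m(G, N) = 2*4 = 8)
(m(q, 1)*(-36))*73 = (8*(-36))*73 = -288*73 = -21024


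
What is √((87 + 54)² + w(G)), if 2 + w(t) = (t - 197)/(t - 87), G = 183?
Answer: √2862555/12 ≈ 140.99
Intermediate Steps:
w(t) = -2 + (-197 + t)/(-87 + t) (w(t) = -2 + (t - 197)/(t - 87) = -2 + (-197 + t)/(-87 + t))
√((87 + 54)² + w(G)) = √((87 + 54)² + (-23 - 1*183)/(-87 + 183)) = √(141² + (-23 - 183)/96) = √(19881 + (1/96)*(-206)) = √(19881 - 103/48) = √(954185/48) = √2862555/12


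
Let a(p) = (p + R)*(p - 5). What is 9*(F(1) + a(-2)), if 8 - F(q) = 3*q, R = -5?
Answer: 486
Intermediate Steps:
F(q) = 8 - 3*q
a(p) = (-5 + p)**2 (a(p) = (p - 5)*(p - 5) = (-5 + p)*(-5 + p) = (-5 + p)**2)
9*(F(1) + a(-2)) = 9*((8 - 3*1) + (25 + (-2)**2 - 10*(-2))) = 9*((8 - 3) + (25 + 4 + 20)) = 9*(5 + 49) = 9*54 = 486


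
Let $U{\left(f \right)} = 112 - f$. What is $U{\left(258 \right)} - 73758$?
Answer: $-73904$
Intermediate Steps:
$U{\left(258 \right)} - 73758 = \left(112 - 258\right) - 73758 = -146 - 73758 = -73904$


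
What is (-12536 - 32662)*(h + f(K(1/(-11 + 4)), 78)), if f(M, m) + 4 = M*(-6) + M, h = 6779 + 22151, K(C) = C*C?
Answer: -64062244062/49 ≈ -1.3074e+9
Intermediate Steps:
K(C) = C²
h = 28930
f(M, m) = -4 - 5*M (f(M, m) = -4 + (M*(-6) + M) = -4 + (-6*M + M) = -4 - 5*M)
(-12536 - 32662)*(h + f(K(1/(-11 + 4)), 78)) = (-12536 - 32662)*(28930 + (-4 - 5/(-11 + 4)²)) = -45198*(28930 + (-4 - 5*(1/(-7))²)) = -45198*(28930 + (-4 - 5*(-⅐)²)) = -45198*(28930 + (-4 - 5*1/49)) = -45198*(28930 + (-4 - 5/49)) = -45198*(28930 - 201/49) = -45198*1417369/49 = -64062244062/49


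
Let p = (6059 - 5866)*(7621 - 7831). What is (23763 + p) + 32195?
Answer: 15428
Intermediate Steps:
p = -40530 (p = 193*(-210) = -40530)
(23763 + p) + 32195 = (23763 - 40530) + 32195 = -16767 + 32195 = 15428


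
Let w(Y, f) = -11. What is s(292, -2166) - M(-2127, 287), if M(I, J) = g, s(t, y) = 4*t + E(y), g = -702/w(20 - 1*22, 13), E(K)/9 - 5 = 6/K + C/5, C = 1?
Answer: 22852249/19855 ≈ 1151.0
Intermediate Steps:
E(K) = 234/5 + 54/K (E(K) = 45 + 9*(6/K + 1/5) = 45 + 9*(6/K + 1*(⅕)) = 45 + 9*(6/K + ⅕) = 45 + 9*(⅕ + 6/K) = 45 + (9/5 + 54/K) = 234/5 + 54/K)
g = 702/11 (g = -702/(-11) = -702*(-1/11) = 702/11 ≈ 63.818)
s(t, y) = 234/5 + 4*t + 54/y (s(t, y) = 4*t + (234/5 + 54/y) = 234/5 + 4*t + 54/y)
M(I, J) = 702/11
s(292, -2166) - M(-2127, 287) = (234/5 + 4*292 + 54/(-2166)) - 1*702/11 = (234/5 + 1168 + 54*(-1/2166)) - 702/11 = (234/5 + 1168 - 9/361) - 702/11 = 2192669/1805 - 702/11 = 22852249/19855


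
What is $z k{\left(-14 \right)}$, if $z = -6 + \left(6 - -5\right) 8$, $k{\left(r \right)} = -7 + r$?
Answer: $-1722$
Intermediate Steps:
$z = 82$ ($z = -6 + \left(6 + 5\right) 8 = -6 + 11 \cdot 8 = -6 + 88 = 82$)
$z k{\left(-14 \right)} = 82 \left(-7 - 14\right) = 82 \left(-21\right) = -1722$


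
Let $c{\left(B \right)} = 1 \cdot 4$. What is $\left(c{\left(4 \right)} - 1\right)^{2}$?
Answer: $9$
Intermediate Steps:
$c{\left(B \right)} = 4$
$\left(c{\left(4 \right)} - 1\right)^{2} = \left(4 - 1\right)^{2} = 3^{2} = 9$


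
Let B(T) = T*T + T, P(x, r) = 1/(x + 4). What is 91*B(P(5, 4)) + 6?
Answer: 1396/81 ≈ 17.235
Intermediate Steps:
P(x, r) = 1/(4 + x)
B(T) = T + T² (B(T) = T² + T = T + T²)
91*B(P(5, 4)) + 6 = 91*((1 + 1/(4 + 5))/(4 + 5)) + 6 = 91*((1 + 1/9)/9) + 6 = 91*((1 + ⅑)/9) + 6 = 91*((⅑)*(10/9)) + 6 = 91*(10/81) + 6 = 910/81 + 6 = 1396/81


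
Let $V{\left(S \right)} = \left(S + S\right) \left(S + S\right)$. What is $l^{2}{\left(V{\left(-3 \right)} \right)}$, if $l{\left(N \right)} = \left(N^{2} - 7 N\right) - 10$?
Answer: $1069156$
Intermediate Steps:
$V{\left(S \right)} = 4 S^{2}$ ($V{\left(S \right)} = 2 S 2 S = 4 S^{2}$)
$l{\left(N \right)} = -10 + N^{2} - 7 N$
$l^{2}{\left(V{\left(-3 \right)} \right)} = \left(-10 + \left(4 \left(-3\right)^{2}\right)^{2} - 7 \cdot 4 \left(-3\right)^{2}\right)^{2} = \left(-10 + \left(4 \cdot 9\right)^{2} - 7 \cdot 4 \cdot 9\right)^{2} = \left(-10 + 36^{2} - 252\right)^{2} = \left(-10 + 1296 - 252\right)^{2} = 1034^{2} = 1069156$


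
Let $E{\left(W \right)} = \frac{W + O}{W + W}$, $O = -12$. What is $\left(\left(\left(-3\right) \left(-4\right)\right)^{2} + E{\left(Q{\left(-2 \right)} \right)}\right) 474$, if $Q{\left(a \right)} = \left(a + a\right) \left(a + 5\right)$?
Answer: $68730$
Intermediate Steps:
$Q{\left(a \right)} = 2 a \left(5 + a\right)$
$E{\left(W \right)} = \frac{-12 + W}{2 W}$ ($E{\left(W \right)} = \frac{W - 12}{W + W} = \frac{-12 + W}{2 W}$)
$\left(\left(\left(-3\right) \left(-4\right)\right)^{2} + E{\left(Q{\left(-2 \right)} \right)}\right) 474 = \left(\left(\left(-3\right) \left(-4\right)\right)^{2} + \frac{-12 + 2 \left(-2\right) \left(5 - 2\right)}{2 \cdot 2 \left(-2\right) \left(5 - 2\right)}\right) 474 = \left(12^{2} + \frac{-12 + 2 \left(-2\right) 3}{2 \cdot 2 \left(-2\right) 3}\right) 474 = \left(144 + \frac{-12 - 12}{2 \left(-12\right)}\right) 474 = \left(144 + \frac{1}{2} \left(- \frac{1}{12}\right) \left(-24\right)\right) 474 = \left(144 + 1\right) 474 = 145 \cdot 474 = 68730$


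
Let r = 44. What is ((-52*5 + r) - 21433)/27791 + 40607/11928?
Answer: 124325695/47355864 ≈ 2.6254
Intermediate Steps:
((-52*5 + r) - 21433)/27791 + 40607/11928 = ((-52*5 + 44) - 21433)/27791 + 40607/11928 = ((-260 + 44) - 21433)*(1/27791) + 40607*(1/11928) = (-216 - 21433)*(1/27791) + 5801/1704 = -21649*1/27791 + 5801/1704 = -21649/27791 + 5801/1704 = 124325695/47355864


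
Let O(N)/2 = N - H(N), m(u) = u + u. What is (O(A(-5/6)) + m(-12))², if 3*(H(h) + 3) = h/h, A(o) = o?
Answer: 3721/9 ≈ 413.44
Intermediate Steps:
m(u) = 2*u
H(h) = -8/3 (H(h) = -3 + (h/h)/3 = -3 + (⅓)*1 = -3 + ⅓ = -8/3)
O(N) = 16/3 + 2*N (O(N) = 2*(N - 1*(-8/3)) = 2*(N + 8/3) = 2*(8/3 + N) = 16/3 + 2*N)
(O(A(-5/6)) + m(-12))² = ((16/3 + 2*(-5/6)) + 2*(-12))² = ((16/3 + 2*(-5*⅙)) - 24)² = ((16/3 + 2*(-⅚)) - 24)² = ((16/3 - 5/3) - 24)² = (11/3 - 24)² = (-61/3)² = 3721/9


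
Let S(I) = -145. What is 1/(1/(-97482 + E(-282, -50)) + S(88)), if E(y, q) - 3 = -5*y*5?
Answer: -90429/13112206 ≈ -0.0068965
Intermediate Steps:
E(y, q) = 3 - 25*y (E(y, q) = 3 - 5*y*5 = 3 - 25*y)
1/(1/(-97482 + E(-282, -50)) + S(88)) = 1/(1/(-97482 + (3 - 25*(-282))) - 145) = 1/(1/(-97482 + (3 + 7050)) - 145) = 1/(1/(-97482 + 7053) - 145) = 1/(1/(-90429) - 145) = 1/(-1/90429 - 145) = 1/(-13112206/90429) = -90429/13112206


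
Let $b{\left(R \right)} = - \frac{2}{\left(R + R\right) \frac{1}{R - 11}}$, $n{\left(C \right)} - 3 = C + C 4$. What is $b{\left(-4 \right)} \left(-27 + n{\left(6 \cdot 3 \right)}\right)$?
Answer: $- \frac{495}{2} \approx -247.5$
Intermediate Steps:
$n{\left(C \right)} = 3 + 5 C$ ($n{\left(C \right)} = 3 + \left(C + C 4\right) = 3 + \left(C + 4 C\right) = 3 + 5 C$)
$b{\left(R \right)} = - \frac{-11 + R}{R}$ ($b{\left(R \right)} = - \frac{2}{2 R \frac{1}{-11 + R}} = - 2 \frac{-11 + R}{2 R} = - \frac{-11 + R}{R}$)
$b{\left(-4 \right)} \left(-27 + n{\left(6 \cdot 3 \right)}\right) = \frac{11 - -4}{-4} \left(-27 + \left(3 + 5 \cdot 6 \cdot 3\right)\right) = - \frac{11 + 4}{4} \left(-27 + \left(3 + 5 \cdot 18\right)\right) = \left(- \frac{1}{4}\right) 15 \left(-27 + \left(3 + 90\right)\right) = - \frac{15 \left(-27 + 93\right)}{4} = \left(- \frac{15}{4}\right) 66 = - \frac{495}{2}$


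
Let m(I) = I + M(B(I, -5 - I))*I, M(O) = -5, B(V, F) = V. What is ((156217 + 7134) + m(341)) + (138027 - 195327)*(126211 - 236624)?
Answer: 6326826887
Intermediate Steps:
m(I) = -4*I (m(I) = I - 5*I = -4*I)
((156217 + 7134) + m(341)) + (138027 - 195327)*(126211 - 236624) = ((156217 + 7134) - 4*341) + (138027 - 195327)*(126211 - 236624) = (163351 - 1364) - 57300*(-110413) = 161987 + 6326664900 = 6326826887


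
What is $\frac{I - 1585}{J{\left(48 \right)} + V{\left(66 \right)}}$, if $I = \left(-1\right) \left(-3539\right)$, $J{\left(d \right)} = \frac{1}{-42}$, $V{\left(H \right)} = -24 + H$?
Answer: $\frac{82068}{1763} \approx 46.55$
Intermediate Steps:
$J{\left(d \right)} = - \frac{1}{42}$
$I = 3539$
$\frac{I - 1585}{J{\left(48 \right)} + V{\left(66 \right)}} = \frac{3539 - 1585}{- \frac{1}{42} + \left(-24 + 66\right)} = \frac{1954}{- \frac{1}{42} + 42} = \frac{1954}{\frac{1763}{42}} = 1954 \cdot \frac{42}{1763} = \frac{82068}{1763}$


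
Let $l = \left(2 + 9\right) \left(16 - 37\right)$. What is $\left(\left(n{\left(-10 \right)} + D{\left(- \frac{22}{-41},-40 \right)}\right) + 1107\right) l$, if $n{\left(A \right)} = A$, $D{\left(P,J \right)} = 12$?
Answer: $-256179$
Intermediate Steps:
$l = -231$ ($l = 11 \left(-21\right) = -231$)
$\left(\left(n{\left(-10 \right)} + D{\left(- \frac{22}{-41},-40 \right)}\right) + 1107\right) l = \left(\left(-10 + 12\right) + 1107\right) \left(-231\right) = \left(2 + 1107\right) \left(-231\right) = 1109 \left(-231\right) = -256179$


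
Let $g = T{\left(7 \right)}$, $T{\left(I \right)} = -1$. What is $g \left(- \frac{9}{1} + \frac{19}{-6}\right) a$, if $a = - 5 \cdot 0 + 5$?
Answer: $\frac{365}{6} \approx 60.833$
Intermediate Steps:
$g = -1$
$a = 5$ ($a = \left(-1\right) 0 + 5 = 0 + 5 = 5$)
$g \left(- \frac{9}{1} + \frac{19}{-6}\right) a = - (- \frac{9}{1} + \frac{19}{-6}) 5 = - (\left(-9\right) 1 + 19 \left(- \frac{1}{6}\right)) 5 = - (-9 - \frac{19}{6}) 5 = \left(-1\right) \left(- \frac{73}{6}\right) 5 = \frac{73}{6} \cdot 5 = \frac{365}{6}$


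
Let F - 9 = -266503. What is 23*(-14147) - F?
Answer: -58887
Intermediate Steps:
F = -266494 (F = 9 - 266503 = -266494)
23*(-14147) - F = 23*(-14147) - 1*(-266494) = -325381 + 266494 = -58887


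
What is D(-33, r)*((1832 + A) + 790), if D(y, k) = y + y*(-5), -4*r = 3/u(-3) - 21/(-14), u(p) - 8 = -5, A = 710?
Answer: 439824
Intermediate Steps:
u(p) = 3 (u(p) = 8 - 5 = 3)
r = -5/8 (r = -(3/3 - 21/(-14))/4 = -(3*(1/3) - 21*(-1/14))/4 = -(1 + 3/2)/4 = -1/4*5/2 = -5/8 ≈ -0.62500)
D(y, k) = -4*y (D(y, k) = y - 5*y = -4*y)
D(-33, r)*((1832 + A) + 790) = (-4*(-33))*((1832 + 710) + 790) = 132*(2542 + 790) = 132*3332 = 439824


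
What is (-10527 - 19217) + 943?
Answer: -28801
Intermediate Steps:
(-10527 - 19217) + 943 = -29744 + 943 = -28801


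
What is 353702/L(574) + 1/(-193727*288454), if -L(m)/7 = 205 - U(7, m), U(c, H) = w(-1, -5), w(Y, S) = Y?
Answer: -95948240275593/391169296406 ≈ -245.29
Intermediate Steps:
U(c, H) = -1
L(m) = -1442 (L(m) = -7*(205 - 1*(-1)) = -7*(205 + 1) = -7*206 = -1442)
353702/L(574) + 1/(-193727*288454) = 353702/(-1442) + 1/(-193727*288454) = 353702*(-1/1442) - 1/193727*1/288454 = -1717/7 - 1/55881328058 = -95948240275593/391169296406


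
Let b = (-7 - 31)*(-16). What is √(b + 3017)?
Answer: 5*√145 ≈ 60.208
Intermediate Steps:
b = 608 (b = -38*(-16) = 608)
√(b + 3017) = √(608 + 3017) = √3625 = 5*√145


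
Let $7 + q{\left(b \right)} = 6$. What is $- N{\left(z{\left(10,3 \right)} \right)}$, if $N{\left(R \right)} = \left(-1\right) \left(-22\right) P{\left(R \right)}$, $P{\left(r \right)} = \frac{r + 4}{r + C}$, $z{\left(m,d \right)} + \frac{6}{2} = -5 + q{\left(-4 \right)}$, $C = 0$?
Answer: $- \frac{110}{9} \approx -12.222$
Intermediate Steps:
$q{\left(b \right)} = -1$ ($q{\left(b \right)} = -7 + 6 = -1$)
$z{\left(m,d \right)} = -9$ ($z{\left(m,d \right)} = -3 - 6 = -9$)
$P{\left(r \right)} = \frac{4 + r}{r}$ ($P{\left(r \right)} = \frac{r + 4}{r + 0} = \frac{4 + r}{r}$)
$N{\left(R \right)} = \frac{22 \left(4 + R\right)}{R}$ ($N{\left(R \right)} = \left(-1\right) \left(-22\right) \frac{4 + R}{R} = 22 \frac{4 + R}{R} = \frac{22 \left(4 + R\right)}{R}$)
$- N{\left(z{\left(10,3 \right)} \right)} = - (22 + \frac{88}{-9}) = - (22 + 88 \left(- \frac{1}{9}\right)) = - (22 - \frac{88}{9}) = \left(-1\right) \frac{110}{9} = - \frac{110}{9}$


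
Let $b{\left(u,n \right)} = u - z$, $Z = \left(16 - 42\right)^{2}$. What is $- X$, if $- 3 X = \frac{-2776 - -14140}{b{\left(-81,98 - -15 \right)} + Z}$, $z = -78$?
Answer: $\frac{3788}{673} \approx 5.6285$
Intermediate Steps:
$Z = 676$ ($Z = \left(-26\right)^{2} = 676$)
$b{\left(u,n \right)} = 78 + u$ ($b{\left(u,n \right)} = u - -78 = u + 78 = 78 + u$)
$X = - \frac{3788}{673}$ ($X = - \frac{\left(-2776 - -14140\right) \frac{1}{\left(78 - 81\right) + 676}}{3} = - \frac{\left(-2776 + 14140\right) \frac{1}{-3 + 676}}{3} = - \frac{11364 \cdot \frac{1}{673}}{3} = \left(- \frac{1}{3}\right) \frac{11364}{673} = - \frac{3788}{673} \approx -5.6285$)
$- X = \left(-1\right) \left(- \frac{3788}{673}\right) = \frac{3788}{673}$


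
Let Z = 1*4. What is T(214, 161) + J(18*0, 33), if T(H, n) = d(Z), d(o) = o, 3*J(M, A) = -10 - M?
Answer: ⅔ ≈ 0.66667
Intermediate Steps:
J(M, A) = -10/3 - M/3 (J(M, A) = (-10 - M)/3 = -10/3 - M/3)
Z = 4
T(H, n) = 4
T(214, 161) + J(18*0, 33) = 4 + (-10/3 - 6*0) = 4 + (-10/3 - ⅓*0) = 4 + (-10/3 + 0) = 4 - 10/3 = ⅔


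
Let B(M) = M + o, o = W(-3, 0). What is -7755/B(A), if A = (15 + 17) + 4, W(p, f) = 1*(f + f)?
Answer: -2585/12 ≈ -215.42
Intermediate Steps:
W(p, f) = 2*f (W(p, f) = 1*(2*f) = 2*f)
A = 36 (A = 32 + 4 = 36)
o = 0 (o = 2*0 = 0)
B(M) = M (B(M) = M + 0 = M)
-7755/B(A) = -7755/36 = -7755*1/36 = -2585/12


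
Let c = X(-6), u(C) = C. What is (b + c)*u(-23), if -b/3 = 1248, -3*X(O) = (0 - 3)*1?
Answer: 86089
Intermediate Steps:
X(O) = 1 (X(O) = -(0 - 3)/3 = -(-1) = -1/3*(-3) = 1)
c = 1
b = -3744 (b = -3*1248 = -3744)
(b + c)*u(-23) = (-3744 + 1)*(-23) = -3743*(-23) = 86089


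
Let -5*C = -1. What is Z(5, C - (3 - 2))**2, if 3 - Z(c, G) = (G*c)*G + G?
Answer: 9/25 ≈ 0.36000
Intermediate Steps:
C = 1/5 (C = -1/5*(-1) = 1/5 ≈ 0.20000)
Z(c, G) = 3 - G - c*G**2 (Z(c, G) = 3 - ((G*c)*G + G) = 3 - (c*G**2 + G) = 3 - (G + c*G**2) = 3 + (-G - c*G**2) = 3 - G - c*G**2)
Z(5, C - (3 - 2))**2 = (3 - (1/5 - (3 - 2)) - 1*5*(1/5 - (3 - 2))**2)**2 = (3 - (1/5 - 1*1) - 1*5*(1/5 - 1*1)**2)**2 = (3 - (1/5 - 1) - 1*5*(1/5 - 1)**2)**2 = (3 - 1*(-4/5) - 1*5*(-4/5)**2)**2 = (3 + 4/5 - 1*5*16/25)**2 = (3 + 4/5 - 16/5)**2 = (3/5)**2 = 9/25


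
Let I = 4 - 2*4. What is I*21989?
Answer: -87956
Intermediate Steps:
I = -4 (I = 4 - 8 = -4)
I*21989 = -4*21989 = -87956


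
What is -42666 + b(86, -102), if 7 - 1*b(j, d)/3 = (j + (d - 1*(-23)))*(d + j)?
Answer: -42309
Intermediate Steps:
b(j, d) = 21 - 3*(d + j)*(23 + d + j) (b(j, d) = 21 - 3*(j + (d - 1*(-23)))*(d + j) = 21 - 3*(j + (d + 23))*(d + j) = 21 - 3*(j + (23 + d))*(d + j) = 21 - 3*(23 + d + j)*(d + j) = 21 - 3*(d + j)*(23 + d + j))
-42666 + b(86, -102) = -42666 + (21 - 69*(-102) - 69*86 - 3*(-102)² - 3*86² - 6*(-102)*86) = -42666 + (21 + 7038 - 5934 - 3*10404 - 3*7396 + 52632) = -42666 + (21 + 7038 - 5934 - 31212 - 22188 + 52632) = -42666 + 357 = -42309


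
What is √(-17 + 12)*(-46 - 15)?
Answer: -61*I*√5 ≈ -136.4*I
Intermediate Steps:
√(-17 + 12)*(-46 - 15) = √(-5)*(-61) = (I*√5)*(-61) = -61*I*√5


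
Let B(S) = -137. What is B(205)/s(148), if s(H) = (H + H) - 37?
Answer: -137/259 ≈ -0.52896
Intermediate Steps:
s(H) = -37 + 2*H (s(H) = 2*H - 37 = -37 + 2*H)
B(205)/s(148) = -137/(-37 + 2*148) = -137/(-37 + 296) = -137/259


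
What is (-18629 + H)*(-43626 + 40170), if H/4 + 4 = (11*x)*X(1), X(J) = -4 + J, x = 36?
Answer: 80860032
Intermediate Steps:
H = -4768 (H = -16 + 4*((11*36)*(-4 + 1)) = -16 + 4*(396*(-3)) = -16 + 4*(-1188) = -16 - 4752 = -4768)
(-18629 + H)*(-43626 + 40170) = (-18629 - 4768)*(-43626 + 40170) = -23397*(-3456) = 80860032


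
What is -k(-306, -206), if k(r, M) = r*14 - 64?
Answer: 4348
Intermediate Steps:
k(r, M) = -64 + 14*r (k(r, M) = 14*r - 64 = -64 + 14*r)
-k(-306, -206) = -(-64 + 14*(-306)) = -(-64 - 4284) = -1*(-4348) = 4348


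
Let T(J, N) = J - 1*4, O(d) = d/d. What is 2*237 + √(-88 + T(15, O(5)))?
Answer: 474 + I*√77 ≈ 474.0 + 8.775*I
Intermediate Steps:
O(d) = 1
T(J, N) = -4 + J (T(J, N) = J - 4 = -4 + J)
2*237 + √(-88 + T(15, O(5))) = 2*237 + √(-88 + (-4 + 15)) = 474 + √(-88 + 11) = 474 + √(-77) = 474 + I*√77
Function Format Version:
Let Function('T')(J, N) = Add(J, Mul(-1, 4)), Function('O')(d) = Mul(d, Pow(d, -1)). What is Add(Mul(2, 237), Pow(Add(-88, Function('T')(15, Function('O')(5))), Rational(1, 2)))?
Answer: Add(474, Mul(I, Pow(77, Rational(1, 2)))) ≈ Add(474.00, Mul(8.7750, I))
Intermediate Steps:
Function('O')(d) = 1
Function('T')(J, N) = Add(-4, J) (Function('T')(J, N) = Add(J, -4) = Add(-4, J))
Add(Mul(2, 237), Pow(Add(-88, Function('T')(15, Function('O')(5))), Rational(1, 2))) = Add(Mul(2, 237), Pow(Add(-88, Add(-4, 15)), Rational(1, 2))) = Add(474, Pow(Add(-88, 11), Rational(1, 2))) = Add(474, Pow(-77, Rational(1, 2))) = Add(474, Mul(I, Pow(77, Rational(1, 2))))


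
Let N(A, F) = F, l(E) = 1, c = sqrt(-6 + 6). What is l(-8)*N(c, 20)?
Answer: 20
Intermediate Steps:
c = 0 (c = sqrt(0) = 0)
l(-8)*N(c, 20) = 1*20 = 20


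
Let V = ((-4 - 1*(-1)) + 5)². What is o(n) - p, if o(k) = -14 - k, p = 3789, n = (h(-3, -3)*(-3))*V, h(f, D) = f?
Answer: -3839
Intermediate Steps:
V = 4 (V = ((-4 + 1) + 5)² = (-3 + 5)² = 2² = 4)
n = 36 (n = -3*(-3)*4 = 9*4 = 36)
o(n) - p = (-14 - 1*36) - 1*3789 = (-14 - 36) - 3789 = -50 - 3789 = -3839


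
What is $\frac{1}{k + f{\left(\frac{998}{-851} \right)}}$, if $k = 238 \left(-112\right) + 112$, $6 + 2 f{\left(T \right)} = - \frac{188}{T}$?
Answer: $- \frac{499}{13206956} \approx -3.7783 \cdot 10^{-5}$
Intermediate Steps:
$f{\left(T \right)} = -3 - \frac{94}{T}$ ($f{\left(T \right)} = -3 + \frac{\left(-188\right) \frac{1}{T}}{2} = -3 - \frac{94}{T}$)
$k = -26544$ ($k = -26656 + 112 = -26544$)
$\frac{1}{k + f{\left(\frac{998}{-851} \right)}} = \frac{1}{-26544 - \left(3 + \frac{94}{998 \frac{1}{-851}}\right)} = \frac{1}{-26544 - \left(3 + \frac{94}{998 \left(- \frac{1}{851}\right)}\right)} = \frac{1}{-26544 - \left(3 + \frac{94}{- \frac{998}{851}}\right)} = \frac{1}{-26544 - - \frac{38500}{499}} = \frac{1}{-26544 + \left(-3 + \frac{39997}{499}\right)} = \frac{1}{-26544 + \frac{38500}{499}} = \frac{1}{- \frac{13206956}{499}} = - \frac{499}{13206956}$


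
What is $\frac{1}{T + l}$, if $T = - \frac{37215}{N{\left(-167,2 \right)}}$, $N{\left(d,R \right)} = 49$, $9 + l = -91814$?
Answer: $- \frac{49}{4536542} \approx -1.0801 \cdot 10^{-5}$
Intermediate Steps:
$l = -91823$ ($l = -9 - 91814 = -91823$)
$T = - \frac{37215}{49} \approx -759.49$
$\frac{1}{T + l} = \frac{1}{- \frac{37215}{49} - 91823} = \frac{1}{- \frac{4536542}{49}} = - \frac{49}{4536542}$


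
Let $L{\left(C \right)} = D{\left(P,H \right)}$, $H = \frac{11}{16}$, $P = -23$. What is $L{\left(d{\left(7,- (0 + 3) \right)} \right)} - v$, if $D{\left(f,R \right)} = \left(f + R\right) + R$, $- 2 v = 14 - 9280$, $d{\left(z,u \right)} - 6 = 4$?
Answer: $- \frac{37237}{8} \approx -4654.6$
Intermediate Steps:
$H = \frac{11}{16}$ ($H = 11 \cdot \frac{1}{16} = \frac{11}{16} \approx 0.6875$)
$d{\left(z,u \right)} = 10$ ($d{\left(z,u \right)} = 6 + 4 = 10$)
$v = 4633$ ($v = - \frac{14 - 9280}{2} = \left(- \frac{1}{2}\right) \left(-9266\right) = 4633$)
$D{\left(f,R \right)} = f + 2 R$ ($D{\left(f,R \right)} = \left(R + f\right) + R = f + 2 R$)
$L{\left(C \right)} = - \frac{173}{8}$ ($L{\left(C \right)} = -23 + 2 \cdot \frac{11}{16} = -23 + \frac{11}{8} = - \frac{173}{8}$)
$L{\left(d{\left(7,- (0 + 3) \right)} \right)} - v = - \frac{173}{8} - 4633 = - \frac{37237}{8}$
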